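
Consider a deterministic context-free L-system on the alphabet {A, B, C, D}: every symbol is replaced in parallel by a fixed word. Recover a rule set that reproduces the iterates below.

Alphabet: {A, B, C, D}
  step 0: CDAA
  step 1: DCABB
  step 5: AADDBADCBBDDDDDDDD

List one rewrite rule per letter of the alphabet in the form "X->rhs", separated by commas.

  step 0 ⇒ step 1: CDAA ⇒ DC·A·B·B
    A ↦ B
    C ↦ DC
    D ↦ A
    B ↦ DD  (constrained at step 1)

A->B, B->DD, C->DC, D->A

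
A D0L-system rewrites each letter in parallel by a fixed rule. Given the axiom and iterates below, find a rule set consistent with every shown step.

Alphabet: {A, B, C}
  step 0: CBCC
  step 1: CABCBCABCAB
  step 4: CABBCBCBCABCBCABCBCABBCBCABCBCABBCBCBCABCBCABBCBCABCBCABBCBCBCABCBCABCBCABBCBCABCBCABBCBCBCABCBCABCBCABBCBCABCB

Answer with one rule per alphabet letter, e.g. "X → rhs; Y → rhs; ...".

  step 0 ⇒ step 1: CBCC ⇒ CAB·CB·CAB·CAB
    B ↦ CB
    C ↦ CAB
    A ↦ B  (constrained at step 1)

A->B, B->CB, C->CAB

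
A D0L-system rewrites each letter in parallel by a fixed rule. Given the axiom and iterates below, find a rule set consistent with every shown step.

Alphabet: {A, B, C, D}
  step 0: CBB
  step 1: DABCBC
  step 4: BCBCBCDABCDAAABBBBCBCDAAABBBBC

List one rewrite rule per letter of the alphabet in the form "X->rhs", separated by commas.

  step 0 ⇒ step 1: CBB ⇒ DA·BC·BC
    B ↦ BC
    C ↦ DA
    A ↦ B  (constrained at step 1)
    D ↦ AA  (constrained at step 1)

A->B, B->BC, C->DA, D->AA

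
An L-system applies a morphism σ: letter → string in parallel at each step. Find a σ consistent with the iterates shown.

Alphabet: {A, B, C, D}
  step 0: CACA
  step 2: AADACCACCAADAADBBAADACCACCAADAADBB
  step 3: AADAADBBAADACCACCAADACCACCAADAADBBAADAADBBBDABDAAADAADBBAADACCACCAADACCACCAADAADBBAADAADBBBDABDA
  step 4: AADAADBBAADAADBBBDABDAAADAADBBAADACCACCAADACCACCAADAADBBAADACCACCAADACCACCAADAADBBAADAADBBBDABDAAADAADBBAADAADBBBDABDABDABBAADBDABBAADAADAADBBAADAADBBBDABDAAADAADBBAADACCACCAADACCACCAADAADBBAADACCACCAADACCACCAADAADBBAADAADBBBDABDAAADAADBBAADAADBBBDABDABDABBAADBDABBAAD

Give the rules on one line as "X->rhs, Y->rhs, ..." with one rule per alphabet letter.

  step 3 ⇒ step 4: AADAADBBAADACCACCAADACCACCAADAADBBAADAADBBBDABDAAADAADBBAADACCACCAADACCACCAADAADBBAADAADBBBDABDA ⇒ AAD·AAD·BB·AAD·AAD·BB·BDA·BDA·AAD·AAD·BB·AAD·ACC·ACC·AAD·ACC·ACC·AAD·AAD·BB·AAD·ACC·ACC·AAD·ACC·ACC·AAD·AAD·BB·AAD·AAD·BB·BDA·BDA·AAD·AAD·BB·AAD·AAD·BB·BDA·BDA·BDA·BB·AAD·BDA·BB·AAD·AAD·AAD·BB·AAD·AAD·BB·BDA·BDA·AAD·AAD·BB·AAD·ACC·ACC·AAD·ACC·ACC·AAD·AAD·BB·AAD·ACC·ACC·AAD·ACC·ACC·AAD·AAD·BB·AAD·AAD·BB·BDA·BDA·AAD·AAD·BB·AAD·AAD·BB·BDA·BDA·BDA·BB·AAD·BDA·BB·AAD
    A ↦ AAD
    B ↦ BDA
    C ↦ ACC
    D ↦ BB

A->AAD, B->BDA, C->ACC, D->BB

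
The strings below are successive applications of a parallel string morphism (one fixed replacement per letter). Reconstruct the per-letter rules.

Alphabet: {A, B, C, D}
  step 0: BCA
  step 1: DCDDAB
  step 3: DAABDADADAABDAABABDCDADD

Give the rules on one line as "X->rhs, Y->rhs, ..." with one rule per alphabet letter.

  step 0 ⇒ step 1: BCA ⇒ DC·DD·AB
    A ↦ AB
    B ↦ DC
    C ↦ DD
    D ↦ DA  (constrained at step 1)

A->AB, B->DC, C->DD, D->DA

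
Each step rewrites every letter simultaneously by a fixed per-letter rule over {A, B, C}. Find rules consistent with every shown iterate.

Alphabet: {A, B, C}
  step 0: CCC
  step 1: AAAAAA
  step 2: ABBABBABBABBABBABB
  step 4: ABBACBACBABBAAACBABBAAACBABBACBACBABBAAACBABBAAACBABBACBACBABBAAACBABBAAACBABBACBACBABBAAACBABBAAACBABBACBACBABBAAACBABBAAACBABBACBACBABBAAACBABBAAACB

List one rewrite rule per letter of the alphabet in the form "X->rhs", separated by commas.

A->ABB, B->ACB, C->AA

  step 1 ⇒ step 2: AAAAAA ⇒ ABB·ABB·ABB·ABB·ABB·ABB
    A ↦ ABB
    B ↦ ACB  (constrained at step 2)
  step 0 ⇒ step 1: CCC ⇒ AA·AA·AA
    C ↦ AA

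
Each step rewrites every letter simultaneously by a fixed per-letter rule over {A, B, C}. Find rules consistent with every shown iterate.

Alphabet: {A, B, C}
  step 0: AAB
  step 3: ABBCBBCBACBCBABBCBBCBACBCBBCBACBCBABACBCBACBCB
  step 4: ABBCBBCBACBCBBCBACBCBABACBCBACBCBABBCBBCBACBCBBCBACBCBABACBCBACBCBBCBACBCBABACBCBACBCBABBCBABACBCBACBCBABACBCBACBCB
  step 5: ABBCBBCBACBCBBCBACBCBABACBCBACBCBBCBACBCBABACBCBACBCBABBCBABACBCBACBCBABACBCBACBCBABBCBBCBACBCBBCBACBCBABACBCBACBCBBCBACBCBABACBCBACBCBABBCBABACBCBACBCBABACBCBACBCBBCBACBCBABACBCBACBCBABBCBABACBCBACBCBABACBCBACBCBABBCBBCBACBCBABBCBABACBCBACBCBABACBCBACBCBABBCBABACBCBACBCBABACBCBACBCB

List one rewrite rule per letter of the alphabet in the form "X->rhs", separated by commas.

  step 4 ⇒ step 5: ABBCBBCBACBCBBCBACBCBABACBCBACBCBABBCBBCBACBCBBCBACBCBABACBCBACBCBBCBACBCBABACBCBACBCBABBCBABACBCBACBCBABACBCBACBCB ⇒ AB·BCB·BCB·AC·BCB·BCB·AC·BCB·AB·AC·BCB·AC·BCB·BCB·AC·BCB·AB·AC·BCB·AC·BCB·AB·BCB·AB·AC·BCB·AC·BCB·AB·AC·BCB·AC·BCB·AB·BCB·BCB·AC·BCB·BCB·AC·BCB·AB·AC·BCB·AC·BCB·BCB·AC·BCB·AB·AC·BCB·AC·BCB·AB·BCB·AB·AC·BCB·AC·BCB·AB·AC·BCB·AC·BCB·BCB·AC·BCB·AB·AC·BCB·AC·BCB·AB·BCB·AB·AC·BCB·AC·BCB·AB·AC·BCB·AC·BCB·AB·BCB·BCB·AC·BCB·AB·BCB·AB·AC·BCB·AC·BCB·AB·AC·BCB·AC·BCB·AB·BCB·AB·AC·BCB·AC·BCB·AB·AC·BCB·AC·BCB
    A ↦ AB
    B ↦ BCB
    C ↦ AC

A->AB, B->BCB, C->AC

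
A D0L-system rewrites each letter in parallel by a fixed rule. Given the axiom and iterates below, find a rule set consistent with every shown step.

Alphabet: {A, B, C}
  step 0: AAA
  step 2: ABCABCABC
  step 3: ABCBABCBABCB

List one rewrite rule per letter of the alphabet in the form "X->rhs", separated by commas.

  step 2 ⇒ step 3: ABCABCABC ⇒ AB·C·B·AB·C·B·AB·C·B
    A ↦ AB
    B ↦ C
    C ↦ B

A->AB, B->C, C->B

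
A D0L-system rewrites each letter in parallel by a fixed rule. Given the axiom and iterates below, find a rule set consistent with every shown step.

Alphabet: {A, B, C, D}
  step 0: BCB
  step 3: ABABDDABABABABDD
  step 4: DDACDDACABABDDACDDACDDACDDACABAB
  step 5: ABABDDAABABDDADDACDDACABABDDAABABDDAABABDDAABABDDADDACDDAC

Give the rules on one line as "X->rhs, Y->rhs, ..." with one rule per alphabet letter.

  step 4 ⇒ step 5: DDACDDACABABDDACDDACDDACDDACABAB ⇒ AB·AB·DD·A·AB·AB·DD·A·DD·AC·DD·AC·AB·AB·DD·A·AB·AB·DD·A·AB·AB·DD·A·AB·AB·DD·A·DD·AC·DD·AC
    A ↦ DD
    B ↦ AC
    C ↦ A
    D ↦ AB

A->DD, B->AC, C->A, D->AB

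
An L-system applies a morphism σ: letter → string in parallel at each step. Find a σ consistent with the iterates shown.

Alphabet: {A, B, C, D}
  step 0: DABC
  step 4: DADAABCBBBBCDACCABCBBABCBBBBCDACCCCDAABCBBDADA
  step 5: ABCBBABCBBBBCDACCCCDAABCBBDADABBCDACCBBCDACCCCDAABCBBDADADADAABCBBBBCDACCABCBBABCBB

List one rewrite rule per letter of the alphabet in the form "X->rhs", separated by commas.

A->BB, B->C, C->DA, D->ABC

  step 4 ⇒ step 5: DADAABCBBBBCDACCABCBBABCBBBBCDACCCCDAABCBBDADA ⇒ ABC·BB·ABC·BB·BB·C·DA·C·C·C·C·DA·ABC·BB·DA·DA·BB·C·DA·C·C·BB·C·DA·C·C·C·C·DA·ABC·BB·DA·DA·DA·DA·ABC·BB·BB·C·DA·C·C·ABC·BB·ABC·BB
    A ↦ BB
    B ↦ C
    C ↦ DA
    D ↦ ABC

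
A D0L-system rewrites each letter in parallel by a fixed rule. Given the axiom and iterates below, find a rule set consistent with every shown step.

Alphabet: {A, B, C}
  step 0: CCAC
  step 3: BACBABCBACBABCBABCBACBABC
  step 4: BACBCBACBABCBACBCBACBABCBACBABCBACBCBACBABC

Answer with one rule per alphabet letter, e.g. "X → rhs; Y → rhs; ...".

A->C, B->BA, C->BC

  step 3 ⇒ step 4: BACBABCBACBABCBABCBACBABC ⇒ BA·C·BC·BA·C·BA·BC·BA·C·BC·BA·C·BA·BC·BA·C·BA·BC·BA·C·BC·BA·C·BA·BC
    A ↦ C
    B ↦ BA
    C ↦ BC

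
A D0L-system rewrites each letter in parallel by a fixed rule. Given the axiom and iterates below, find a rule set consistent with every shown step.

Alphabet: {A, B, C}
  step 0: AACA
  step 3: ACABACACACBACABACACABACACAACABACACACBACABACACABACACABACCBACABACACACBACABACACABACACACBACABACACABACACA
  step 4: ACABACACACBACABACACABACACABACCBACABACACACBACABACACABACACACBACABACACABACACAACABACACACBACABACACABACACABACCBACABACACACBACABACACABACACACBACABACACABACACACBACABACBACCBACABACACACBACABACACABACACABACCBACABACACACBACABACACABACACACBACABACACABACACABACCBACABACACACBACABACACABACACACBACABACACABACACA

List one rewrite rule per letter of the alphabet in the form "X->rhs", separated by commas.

A->ACA, B->CB, C->BAC

  step 3 ⇒ step 4: ACABACACACBACABACACABACACAACABACACACBACABACACABACACABACCBACABACACACBACABACACABACACACBACABACACABACACA ⇒ ACA·BAC·ACA·CB·ACA·BAC·ACA·BAC·ACA·BAC·CB·ACA·BAC·ACA·CB·ACA·BAC·ACA·BAC·ACA·CB·ACA·BAC·ACA·BAC·ACA·ACA·BAC·ACA·CB·ACA·BAC·ACA·BAC·ACA·BAC·CB·ACA·BAC·ACA·CB·ACA·BAC·ACA·BAC·ACA·CB·ACA·BAC·ACA·BAC·ACA·CB·ACA·BAC·BAC·CB·ACA·BAC·ACA·CB·ACA·BAC·ACA·BAC·ACA·BAC·CB·ACA·BAC·ACA·CB·ACA·BAC·ACA·BAC·ACA·CB·ACA·BAC·ACA·BAC·ACA·BAC·CB·ACA·BAC·ACA·CB·ACA·BAC·ACA·BAC·ACA·CB·ACA·BAC·ACA·BAC·ACA
    A ↦ ACA
    B ↦ CB
    C ↦ BAC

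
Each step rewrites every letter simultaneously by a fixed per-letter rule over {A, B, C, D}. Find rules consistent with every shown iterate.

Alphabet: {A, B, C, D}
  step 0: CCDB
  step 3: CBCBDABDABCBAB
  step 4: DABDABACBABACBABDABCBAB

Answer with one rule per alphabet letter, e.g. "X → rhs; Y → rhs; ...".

A->CB, B->AB, C->D, D->A

  step 3 ⇒ step 4: CBCBDABDABCBAB ⇒ D·AB·D·AB·A·CB·AB·A·CB·AB·D·AB·CB·AB
    A ↦ CB
    B ↦ AB
    C ↦ D
    D ↦ A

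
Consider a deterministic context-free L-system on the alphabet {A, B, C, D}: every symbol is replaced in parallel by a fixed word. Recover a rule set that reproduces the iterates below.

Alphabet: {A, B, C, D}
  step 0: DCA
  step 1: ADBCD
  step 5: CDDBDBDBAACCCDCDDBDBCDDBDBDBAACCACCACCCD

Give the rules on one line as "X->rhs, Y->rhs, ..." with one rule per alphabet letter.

A->CD, B->CC, C->DB, D->A

  step 0 ⇒ step 1: DCA ⇒ A·DB·CD
    A ↦ CD
    C ↦ DB
    D ↦ A
    B ↦ CC  (constrained at step 1)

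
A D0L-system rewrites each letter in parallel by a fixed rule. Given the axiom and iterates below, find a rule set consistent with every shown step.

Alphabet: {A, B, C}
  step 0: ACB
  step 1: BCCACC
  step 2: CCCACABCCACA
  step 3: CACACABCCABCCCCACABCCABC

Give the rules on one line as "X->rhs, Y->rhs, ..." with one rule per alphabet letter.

  step 2 ⇒ step 3: CCCACABCCACA ⇒ CA·CA·CA·BC·CA·BC·CC·CA·CA·BC·CA·BC
    A ↦ BC
    B ↦ CC
    C ↦ CA

A->BC, B->CC, C->CA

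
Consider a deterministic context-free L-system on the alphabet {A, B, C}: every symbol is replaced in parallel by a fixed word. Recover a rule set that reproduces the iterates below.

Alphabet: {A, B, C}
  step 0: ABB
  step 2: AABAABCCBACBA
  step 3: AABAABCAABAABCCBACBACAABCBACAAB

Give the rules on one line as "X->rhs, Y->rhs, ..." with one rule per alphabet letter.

A->AAB, B->C, C->CBA

  step 2 ⇒ step 3: AABAABCCBACBA ⇒ AAB·AAB·C·AAB·AAB·C·CBA·CBA·C·AAB·CBA·C·AAB
    A ↦ AAB
    B ↦ C
    C ↦ CBA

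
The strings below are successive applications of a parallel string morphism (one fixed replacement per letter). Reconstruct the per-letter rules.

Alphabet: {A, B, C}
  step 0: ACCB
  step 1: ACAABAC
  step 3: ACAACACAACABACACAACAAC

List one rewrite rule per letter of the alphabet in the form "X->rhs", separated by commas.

  step 0 ⇒ step 1: ACCB ⇒ AC·A·A·BAC
    A ↦ AC
    B ↦ BAC
    C ↦ A

A->AC, B->BAC, C->A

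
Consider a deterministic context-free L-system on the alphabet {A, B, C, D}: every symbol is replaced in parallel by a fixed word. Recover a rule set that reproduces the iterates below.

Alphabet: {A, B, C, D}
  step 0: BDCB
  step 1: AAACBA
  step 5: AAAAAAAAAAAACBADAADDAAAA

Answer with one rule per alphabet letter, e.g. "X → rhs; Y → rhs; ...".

  step 0 ⇒ step 1: BDCB ⇒ A·AA·CB·A
    B ↦ A
    C ↦ CB
    D ↦ AA
    A ↦ D  (constrained at step 1)

A->D, B->A, C->CB, D->AA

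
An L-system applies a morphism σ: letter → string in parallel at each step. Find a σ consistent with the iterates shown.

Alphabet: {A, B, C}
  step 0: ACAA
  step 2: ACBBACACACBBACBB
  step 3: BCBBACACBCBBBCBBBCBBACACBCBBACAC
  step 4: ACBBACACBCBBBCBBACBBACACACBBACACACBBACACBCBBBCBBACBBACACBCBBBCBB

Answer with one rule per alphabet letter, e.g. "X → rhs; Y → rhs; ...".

  step 3 ⇒ step 4: BCBBACACBCBBBCBBBCBBACACBCBBACAC ⇒ AC·BB·AC·AC·BC·BB·BC·BB·AC·BB·AC·AC·AC·BB·AC·AC·AC·BB·AC·AC·BC·BB·BC·BB·AC·BB·AC·AC·BC·BB·BC·BB
    A ↦ BC
    B ↦ AC
    C ↦ BB

A->BC, B->AC, C->BB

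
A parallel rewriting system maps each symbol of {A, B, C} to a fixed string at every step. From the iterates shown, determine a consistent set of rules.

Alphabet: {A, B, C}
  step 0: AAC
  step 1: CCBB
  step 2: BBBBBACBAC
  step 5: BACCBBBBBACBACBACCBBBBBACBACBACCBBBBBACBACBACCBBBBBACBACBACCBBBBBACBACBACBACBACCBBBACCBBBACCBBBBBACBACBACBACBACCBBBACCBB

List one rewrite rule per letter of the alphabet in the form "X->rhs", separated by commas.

  step 1 ⇒ step 2: CCBB ⇒ BB·BB·BAC·BAC
    B ↦ BAC
    C ↦ BB
  step 0 ⇒ step 1: AAC ⇒ C·C·BB
    A ↦ C

A->C, B->BAC, C->BB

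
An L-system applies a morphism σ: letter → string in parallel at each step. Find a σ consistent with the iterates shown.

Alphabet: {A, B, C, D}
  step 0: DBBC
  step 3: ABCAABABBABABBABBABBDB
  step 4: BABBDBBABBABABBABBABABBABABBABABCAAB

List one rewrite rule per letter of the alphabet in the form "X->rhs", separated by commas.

  step 3 ⇒ step 4: ABCAABABBABABBABBABBDB ⇒ B·AB·BD·B·B·AB·B·AB·AB·B·AB·B·AB·AB·B·AB·AB·B·AB·AB·CA·AB
    A ↦ B
    B ↦ AB
    C ↦ BD
    D ↦ CA

A->B, B->AB, C->BD, D->CA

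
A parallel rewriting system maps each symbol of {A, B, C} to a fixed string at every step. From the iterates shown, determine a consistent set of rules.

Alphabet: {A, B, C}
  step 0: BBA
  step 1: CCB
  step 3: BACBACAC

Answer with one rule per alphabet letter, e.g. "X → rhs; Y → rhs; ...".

A->B, B->C, C->AC

  step 0 ⇒ step 1: BBA ⇒ C·C·B
    A ↦ B
    B ↦ C
    C ↦ AC  (constrained at step 1)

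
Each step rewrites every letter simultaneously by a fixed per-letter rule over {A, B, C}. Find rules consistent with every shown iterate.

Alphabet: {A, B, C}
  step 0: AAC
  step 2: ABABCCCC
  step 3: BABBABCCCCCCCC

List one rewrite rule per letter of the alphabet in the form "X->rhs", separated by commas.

A->B, B->AB, C->CC

  step 2 ⇒ step 3: ABABCCCC ⇒ B·AB·B·AB·CC·CC·CC·CC
    A ↦ B
    B ↦ AB
    C ↦ CC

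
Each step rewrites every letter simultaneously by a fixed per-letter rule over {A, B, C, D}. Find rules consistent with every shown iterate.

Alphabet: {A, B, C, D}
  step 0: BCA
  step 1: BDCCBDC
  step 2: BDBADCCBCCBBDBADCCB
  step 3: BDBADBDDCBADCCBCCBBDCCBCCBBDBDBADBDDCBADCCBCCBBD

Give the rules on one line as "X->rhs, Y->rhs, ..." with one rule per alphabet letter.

  step 2 ⇒ step 3: BDBADCCBCCBBDBADCCB ⇒ BD·BAD·BD·DC·BAD·CCB·CCB·BD·CCB·CCB·BD·BD·BAD·BD·DC·BAD·CCB·CCB·BD
    A ↦ DC
    B ↦ BD
    C ↦ CCB
    D ↦ BAD

A->DC, B->BD, C->CCB, D->BAD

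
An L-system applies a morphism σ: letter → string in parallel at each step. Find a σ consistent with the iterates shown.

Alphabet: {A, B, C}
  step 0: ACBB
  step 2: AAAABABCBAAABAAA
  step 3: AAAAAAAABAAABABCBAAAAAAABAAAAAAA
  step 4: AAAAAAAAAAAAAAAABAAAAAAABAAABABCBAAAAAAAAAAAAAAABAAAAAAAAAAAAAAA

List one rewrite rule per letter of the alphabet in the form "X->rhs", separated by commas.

  step 3 ⇒ step 4: AAAAAAAABAAABABCBAAAAAAABAAAAAAA ⇒ AA·AA·AA·AA·AA·AA·AA·AA·BA·AA·AA·AA·BA·AA·BA·BC·BA·AA·AA·AA·AA·AA·AA·AA·BA·AA·AA·AA·AA·AA·AA·AA
    A ↦ AA
    B ↦ BA
    C ↦ BC

A->AA, B->BA, C->BC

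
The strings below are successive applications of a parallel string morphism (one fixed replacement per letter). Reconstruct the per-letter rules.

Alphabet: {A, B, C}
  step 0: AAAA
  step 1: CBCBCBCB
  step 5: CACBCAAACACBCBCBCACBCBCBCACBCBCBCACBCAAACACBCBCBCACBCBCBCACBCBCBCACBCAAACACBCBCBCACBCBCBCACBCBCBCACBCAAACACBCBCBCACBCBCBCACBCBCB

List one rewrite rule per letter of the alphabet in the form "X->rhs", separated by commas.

A->CB, B->AA, C->CA

  step 0 ⇒ step 1: AAAA ⇒ CB·CB·CB·CB
    A ↦ CB
    B ↦ AA  (constrained at step 1)
    C ↦ CA  (constrained at step 1)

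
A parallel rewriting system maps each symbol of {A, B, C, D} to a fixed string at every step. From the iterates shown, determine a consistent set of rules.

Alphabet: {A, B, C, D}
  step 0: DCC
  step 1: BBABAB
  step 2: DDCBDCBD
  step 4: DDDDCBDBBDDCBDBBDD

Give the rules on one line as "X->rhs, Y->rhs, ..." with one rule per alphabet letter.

A->CB, B->D, C->AB, D->BB

  step 1 ⇒ step 2: BBABAB ⇒ D·D·CB·D·CB·D
    A ↦ CB
    B ↦ D
  step 0 ⇒ step 1: DCC ⇒ BB·AB·AB
    C ↦ AB
  step 0 ⇒ step 1: DCC ⇒ BB·AB·AB
    D ↦ BB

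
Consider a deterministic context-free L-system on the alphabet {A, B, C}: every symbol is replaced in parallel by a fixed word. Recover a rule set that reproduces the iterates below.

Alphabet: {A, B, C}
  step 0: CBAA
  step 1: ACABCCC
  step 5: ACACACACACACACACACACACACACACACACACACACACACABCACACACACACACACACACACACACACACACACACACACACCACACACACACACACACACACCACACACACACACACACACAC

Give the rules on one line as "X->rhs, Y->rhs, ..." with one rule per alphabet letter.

  step 0 ⇒ step 1: CBAA ⇒ ACA·BC·C·C
    A ↦ C
    B ↦ BC
    C ↦ ACA

A->C, B->BC, C->ACA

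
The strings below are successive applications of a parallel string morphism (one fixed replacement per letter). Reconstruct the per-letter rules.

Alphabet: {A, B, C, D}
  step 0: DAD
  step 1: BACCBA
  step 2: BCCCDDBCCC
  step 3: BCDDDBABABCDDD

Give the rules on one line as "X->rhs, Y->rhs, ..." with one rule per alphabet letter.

  step 2 ⇒ step 3: BCCCDDBCCC ⇒ BC·D·D·D·BA·BA·BC·D·D·D
    B ↦ BC
    C ↦ D
    D ↦ BA
  step 0 ⇒ step 1: DAD ⇒ BA·CC·BA
    A ↦ CC

A->CC, B->BC, C->D, D->BA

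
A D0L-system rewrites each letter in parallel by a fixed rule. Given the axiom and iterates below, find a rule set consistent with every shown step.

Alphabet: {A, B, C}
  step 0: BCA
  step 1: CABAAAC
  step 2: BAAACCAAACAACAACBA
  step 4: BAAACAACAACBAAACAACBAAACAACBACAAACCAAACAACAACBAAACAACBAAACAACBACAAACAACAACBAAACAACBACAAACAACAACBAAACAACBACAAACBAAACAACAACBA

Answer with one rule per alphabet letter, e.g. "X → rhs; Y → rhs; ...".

A->AAC, B->CA, C->BA

  step 1 ⇒ step 2: CABAAAC ⇒ BA·AAC·CA·AAC·AAC·AAC·BA
    A ↦ AAC
    B ↦ CA
    C ↦ BA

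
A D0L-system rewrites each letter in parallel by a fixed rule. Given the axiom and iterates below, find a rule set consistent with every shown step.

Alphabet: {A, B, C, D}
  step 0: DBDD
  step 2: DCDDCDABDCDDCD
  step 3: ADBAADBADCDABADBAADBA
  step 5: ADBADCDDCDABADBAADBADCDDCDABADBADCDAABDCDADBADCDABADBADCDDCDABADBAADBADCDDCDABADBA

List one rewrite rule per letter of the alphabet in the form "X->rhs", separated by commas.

  step 2 ⇒ step 3: DCDDCDABDCDDCD ⇒ A·DB·A·A·DB·A·DCD·AB·A·DB·A·A·DB·A
    A ↦ DCD
    B ↦ AB
    C ↦ DB
    D ↦ A

A->DCD, B->AB, C->DB, D->A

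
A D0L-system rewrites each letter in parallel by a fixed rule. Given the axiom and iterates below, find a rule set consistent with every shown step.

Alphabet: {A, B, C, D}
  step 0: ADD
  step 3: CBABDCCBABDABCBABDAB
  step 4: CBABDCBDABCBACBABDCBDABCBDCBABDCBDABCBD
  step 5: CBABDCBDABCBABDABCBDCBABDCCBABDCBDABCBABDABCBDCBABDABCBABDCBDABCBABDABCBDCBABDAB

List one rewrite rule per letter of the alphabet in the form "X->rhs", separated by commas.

A->C, B->BD, C->CBA, D->AB

  step 4 ⇒ step 5: CBABDCBDABCBACBABDCBDABCBDCBABDCBDABCBD ⇒ CBA·BD·C·BD·AB·CBA·BD·AB·C·BD·CBA·BD·C·CBA·BD·C·BD·AB·CBA·BD·AB·C·BD·CBA·BD·AB·CBA·BD·C·BD·AB·CBA·BD·AB·C·BD·CBA·BD·AB
    A ↦ C
    B ↦ BD
    C ↦ CBA
    D ↦ AB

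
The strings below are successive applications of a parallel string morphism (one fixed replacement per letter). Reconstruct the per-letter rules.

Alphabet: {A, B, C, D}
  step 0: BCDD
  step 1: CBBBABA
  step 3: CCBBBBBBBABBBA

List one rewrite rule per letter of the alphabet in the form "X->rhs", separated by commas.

  step 0 ⇒ step 1: BCDD ⇒ C·BB·BA·BA
    B ↦ C
    C ↦ BB
    D ↦ BA
    A ↦ D  (constrained at step 1)

A->D, B->C, C->BB, D->BA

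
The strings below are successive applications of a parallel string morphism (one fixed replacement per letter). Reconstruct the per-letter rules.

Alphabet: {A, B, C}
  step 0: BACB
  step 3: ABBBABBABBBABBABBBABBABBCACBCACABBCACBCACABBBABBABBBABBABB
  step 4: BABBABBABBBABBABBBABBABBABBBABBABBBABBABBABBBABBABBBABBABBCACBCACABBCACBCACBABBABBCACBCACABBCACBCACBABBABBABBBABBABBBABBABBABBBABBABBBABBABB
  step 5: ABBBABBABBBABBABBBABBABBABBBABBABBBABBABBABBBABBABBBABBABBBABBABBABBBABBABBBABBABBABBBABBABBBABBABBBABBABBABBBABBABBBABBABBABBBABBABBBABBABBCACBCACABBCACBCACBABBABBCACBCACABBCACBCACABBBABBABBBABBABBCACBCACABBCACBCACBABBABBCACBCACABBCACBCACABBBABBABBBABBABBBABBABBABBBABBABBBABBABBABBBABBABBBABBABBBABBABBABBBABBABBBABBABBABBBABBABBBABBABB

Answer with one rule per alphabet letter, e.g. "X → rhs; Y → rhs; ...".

A->B, B->ABB, C->CAC

  step 4 ⇒ step 5: BABBABBABBBABBABBBABBABBABBBABBABBBABBABBABBBABBABBBABBABBCACBCACABBCACBCACBABBABBCACBCACABBCACBCACBABBABBABBBABBABBBABBABBABBBABBABBBABBABB ⇒ ABB·B·ABB·ABB·B·ABB·ABB·B·ABB·ABB·ABB·B·ABB·ABB·B·ABB·ABB·ABB·B·ABB·ABB·B·ABB·ABB·B·ABB·ABB·ABB·B·ABB·ABB·B·ABB·ABB·ABB·B·ABB·ABB·B·ABB·ABB·B·ABB·ABB·ABB·B·ABB·ABB·B·ABB·ABB·ABB·B·ABB·ABB·B·ABB·ABB·CAC·B·CAC·ABB·CAC·B·CAC·B·ABB·ABB·CAC·B·CAC·ABB·CAC·B·CAC·ABB·B·ABB·ABB·B·ABB·ABB·CAC·B·CAC·ABB·CAC·B·CAC·B·ABB·ABB·CAC·B·CAC·ABB·CAC·B·CAC·ABB·B·ABB·ABB·B·ABB·ABB·B·ABB·ABB·ABB·B·ABB·ABB·B·ABB·ABB·ABB·B·ABB·ABB·B·ABB·ABB·B·ABB·ABB·ABB·B·ABB·ABB·B·ABB·ABB·ABB·B·ABB·ABB·B·ABB·ABB
    A ↦ B
    B ↦ ABB
    C ↦ CAC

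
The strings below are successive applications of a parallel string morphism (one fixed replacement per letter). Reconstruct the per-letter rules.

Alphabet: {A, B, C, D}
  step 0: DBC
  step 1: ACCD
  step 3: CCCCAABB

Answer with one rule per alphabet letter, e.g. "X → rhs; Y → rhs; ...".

  step 0 ⇒ step 1: DBC ⇒ A·CC·D
    B ↦ CC
    C ↦ D
    D ↦ A
    A ↦ BB  (constrained at step 1)

A->BB, B->CC, C->D, D->A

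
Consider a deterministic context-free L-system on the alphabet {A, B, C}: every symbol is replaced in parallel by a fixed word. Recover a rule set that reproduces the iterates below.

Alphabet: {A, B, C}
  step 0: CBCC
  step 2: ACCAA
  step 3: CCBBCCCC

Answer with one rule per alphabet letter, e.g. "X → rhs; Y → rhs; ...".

A->CC, B->A, C->B

  step 2 ⇒ step 3: ACCAA ⇒ CC·B·B·CC·CC
    A ↦ CC
    C ↦ B
    B ↦ A  (constrained at step 0)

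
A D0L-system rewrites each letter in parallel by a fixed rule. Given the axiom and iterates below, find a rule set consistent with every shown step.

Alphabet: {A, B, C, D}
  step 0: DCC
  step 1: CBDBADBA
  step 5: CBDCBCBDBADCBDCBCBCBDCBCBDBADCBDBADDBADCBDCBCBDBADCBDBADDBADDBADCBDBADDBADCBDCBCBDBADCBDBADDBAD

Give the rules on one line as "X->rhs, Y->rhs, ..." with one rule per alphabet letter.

  step 0 ⇒ step 1: DCC ⇒ CB·DBA·DBA
    C ↦ DBA
    D ↦ CB
    A ↦ CB  (constrained at step 1)
    B ↦ D  (constrained at step 1)

A->CB, B->D, C->DBA, D->CB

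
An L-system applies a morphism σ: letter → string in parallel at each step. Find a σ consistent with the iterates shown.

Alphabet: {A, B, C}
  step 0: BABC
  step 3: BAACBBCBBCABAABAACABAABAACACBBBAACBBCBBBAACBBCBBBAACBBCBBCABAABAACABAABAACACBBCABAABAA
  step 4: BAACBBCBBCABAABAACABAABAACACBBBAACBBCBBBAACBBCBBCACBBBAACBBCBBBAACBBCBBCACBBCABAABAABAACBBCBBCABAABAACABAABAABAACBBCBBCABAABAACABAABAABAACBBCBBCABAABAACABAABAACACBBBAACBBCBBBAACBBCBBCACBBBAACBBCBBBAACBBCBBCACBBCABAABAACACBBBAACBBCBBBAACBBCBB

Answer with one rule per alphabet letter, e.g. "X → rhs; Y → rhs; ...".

  step 3 ⇒ step 4: BAACBBCBBCABAABAACABAABAACACBBBAACBBCBBBAACBBCBBBAACBBCBBCABAABAACABAABAACACBBCABAABAA ⇒ BAA·CBB·CBB·CA·BAA·BAA·CA·BAA·BAA·CA·CBB·BAA·CBB·CBB·BAA·CBB·CBB·CA·CBB·BAA·CBB·CBB·BAA·CBB·CBB·CA·CBB·CA·BAA·BAA·BAA·CBB·CBB·CA·BAA·BAA·CA·BAA·BAA·BAA·CBB·CBB·CA·BAA·BAA·CA·BAA·BAA·BAA·CBB·CBB·CA·BAA·BAA·CA·BAA·BAA·CA·CBB·BAA·CBB·CBB·BAA·CBB·CBB·CA·CBB·BAA·CBB·CBB·BAA·CBB·CBB·CA·CBB·CA·BAA·BAA·CA·CBB·BAA·CBB·CBB·BAA·CBB·CBB
    A ↦ CBB
    B ↦ BAA
    C ↦ CA

A->CBB, B->BAA, C->CA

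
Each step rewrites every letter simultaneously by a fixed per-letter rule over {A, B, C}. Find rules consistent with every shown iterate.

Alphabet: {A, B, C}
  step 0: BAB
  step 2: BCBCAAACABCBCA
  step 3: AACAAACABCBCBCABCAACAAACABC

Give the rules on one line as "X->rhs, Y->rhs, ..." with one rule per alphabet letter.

A->BC, B->AAC, C->A

  step 2 ⇒ step 3: BCBCAAACABCBCA ⇒ AAC·A·AAC·A·BC·BC·BC·A·BC·AAC·A·AAC·A·BC
    A ↦ BC
    B ↦ AAC
    C ↦ A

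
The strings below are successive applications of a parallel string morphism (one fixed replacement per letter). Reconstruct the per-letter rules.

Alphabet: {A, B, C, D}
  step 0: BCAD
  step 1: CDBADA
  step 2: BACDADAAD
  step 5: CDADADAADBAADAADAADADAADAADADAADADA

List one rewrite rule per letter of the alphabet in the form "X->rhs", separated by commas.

A->AD, B->CD, C->B, D->A

  step 1 ⇒ step 2: CDBADA ⇒ B·A·CD·AD·A·AD
    A ↦ AD
    B ↦ CD
    C ↦ B
    D ↦ A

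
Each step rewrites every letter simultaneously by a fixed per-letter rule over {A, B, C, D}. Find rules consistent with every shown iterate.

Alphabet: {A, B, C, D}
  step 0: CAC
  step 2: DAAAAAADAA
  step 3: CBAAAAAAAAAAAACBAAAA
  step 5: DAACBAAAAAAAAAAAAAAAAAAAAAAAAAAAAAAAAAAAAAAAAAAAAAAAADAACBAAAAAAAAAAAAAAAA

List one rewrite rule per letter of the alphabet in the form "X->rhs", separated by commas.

  step 2 ⇒ step 3: DAAAAAADAA ⇒ CB·AA·AA·AA·AA·AA·AA·CB·AA·AA
    A ↦ AA
    D ↦ CB
    B ↦ D  (constrained at step 3)
    C ↦ BA  (constrained at step 0)

A->AA, B->D, C->BA, D->CB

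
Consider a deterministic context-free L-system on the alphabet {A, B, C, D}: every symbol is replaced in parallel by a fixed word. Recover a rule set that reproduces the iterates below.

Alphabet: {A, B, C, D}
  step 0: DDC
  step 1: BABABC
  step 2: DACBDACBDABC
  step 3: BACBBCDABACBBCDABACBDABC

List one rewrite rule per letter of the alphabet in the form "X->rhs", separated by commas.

  step 2 ⇒ step 3: DACBDACBDABC ⇒ BA·CB·BC·DA·BA·CB·BC·DA·BA·CB·DA·BC
    A ↦ CB
    B ↦ DA
    C ↦ BC
    D ↦ BA

A->CB, B->DA, C->BC, D->BA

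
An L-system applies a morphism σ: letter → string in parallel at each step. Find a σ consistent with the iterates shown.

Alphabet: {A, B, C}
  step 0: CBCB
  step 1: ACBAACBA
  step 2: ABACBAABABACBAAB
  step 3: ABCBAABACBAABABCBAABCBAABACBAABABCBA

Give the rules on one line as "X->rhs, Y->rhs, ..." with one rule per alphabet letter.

A->AB, B->CBA, C->A

  step 2 ⇒ step 3: ABACBAABABACBAAB ⇒ AB·CBA·AB·A·CBA·AB·AB·CBA·AB·CBA·AB·A·CBA·AB·AB·CBA
    A ↦ AB
    B ↦ CBA
    C ↦ A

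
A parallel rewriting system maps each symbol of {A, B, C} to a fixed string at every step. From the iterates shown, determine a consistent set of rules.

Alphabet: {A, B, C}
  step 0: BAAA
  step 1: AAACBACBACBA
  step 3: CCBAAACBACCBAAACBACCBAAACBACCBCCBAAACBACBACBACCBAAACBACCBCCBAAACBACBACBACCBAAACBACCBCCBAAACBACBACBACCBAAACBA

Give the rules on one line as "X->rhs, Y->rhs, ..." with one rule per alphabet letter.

  step 0 ⇒ step 1: BAAA ⇒ AAA·CBA·CBA·CBA
    A ↦ CBA
    B ↦ AAA
    C ↦ CCB  (constrained at step 1)

A->CBA, B->AAA, C->CCB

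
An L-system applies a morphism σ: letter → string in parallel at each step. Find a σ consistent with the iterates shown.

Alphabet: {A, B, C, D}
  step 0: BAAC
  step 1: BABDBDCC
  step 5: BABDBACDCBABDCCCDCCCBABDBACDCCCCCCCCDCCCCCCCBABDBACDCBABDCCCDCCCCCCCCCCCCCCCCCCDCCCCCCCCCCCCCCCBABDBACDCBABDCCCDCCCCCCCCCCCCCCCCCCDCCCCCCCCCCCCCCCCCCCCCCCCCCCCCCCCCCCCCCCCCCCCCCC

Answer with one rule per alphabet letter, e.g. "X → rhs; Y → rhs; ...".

A->BD, B->BA, C->CC, D->CDC

  step 0 ⇒ step 1: BAAC ⇒ BA·BD·BD·CC
    A ↦ BD
    B ↦ BA
    C ↦ CC
    D ↦ CDC  (constrained at step 1)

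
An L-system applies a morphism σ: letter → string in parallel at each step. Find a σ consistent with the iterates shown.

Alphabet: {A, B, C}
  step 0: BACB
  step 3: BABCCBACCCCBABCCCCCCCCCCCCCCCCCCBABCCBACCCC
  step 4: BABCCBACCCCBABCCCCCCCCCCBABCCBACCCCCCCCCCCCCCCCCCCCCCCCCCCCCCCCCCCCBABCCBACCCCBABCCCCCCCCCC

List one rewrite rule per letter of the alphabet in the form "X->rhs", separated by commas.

A->BCC, B->BA, C->CC

  step 3 ⇒ step 4: BABCCBACCCCBABCCCCCCCCCCCCCCCCCCBABCCBACCCC ⇒ BA·BCC·BA·CC·CC·BA·BCC·CC·CC·CC·CC·BA·BCC·BA·CC·CC·CC·CC·CC·CC·CC·CC·CC·CC·CC·CC·CC·CC·CC·CC·CC·CC·BA·BCC·BA·CC·CC·BA·BCC·CC·CC·CC·CC
    A ↦ BCC
    B ↦ BA
    C ↦ CC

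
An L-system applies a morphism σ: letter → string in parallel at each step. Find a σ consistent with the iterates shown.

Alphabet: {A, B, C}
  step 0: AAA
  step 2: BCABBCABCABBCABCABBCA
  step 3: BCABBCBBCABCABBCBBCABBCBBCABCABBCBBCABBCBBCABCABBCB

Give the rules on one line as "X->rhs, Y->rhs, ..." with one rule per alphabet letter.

  step 2 ⇒ step 3: BCABBCABCABBCABCABBCA ⇒ BCA·B·BCB·BCA·BCA·B·BCB·BCA·B·BCB·BCA·BCA·B·BCB·BCA·B·BCB·BCA·BCA·B·BCB
    A ↦ BCB
    B ↦ BCA
    C ↦ B

A->BCB, B->BCA, C->B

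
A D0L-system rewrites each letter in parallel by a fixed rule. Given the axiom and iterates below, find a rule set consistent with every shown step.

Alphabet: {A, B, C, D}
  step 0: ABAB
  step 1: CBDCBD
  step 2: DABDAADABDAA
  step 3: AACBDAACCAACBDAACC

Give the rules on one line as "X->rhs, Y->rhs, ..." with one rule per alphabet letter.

  step 2 ⇒ step 3: DABDAADABDAA ⇒ AA·C·BD·AA·C·C·AA·C·BD·AA·C·C
    A ↦ C
    B ↦ BD
    D ↦ AA
  step 1 ⇒ step 2: CBDCBD ⇒ DA·BD·AA·DA·BD·AA
    C ↦ DA

A->C, B->BD, C->DA, D->AA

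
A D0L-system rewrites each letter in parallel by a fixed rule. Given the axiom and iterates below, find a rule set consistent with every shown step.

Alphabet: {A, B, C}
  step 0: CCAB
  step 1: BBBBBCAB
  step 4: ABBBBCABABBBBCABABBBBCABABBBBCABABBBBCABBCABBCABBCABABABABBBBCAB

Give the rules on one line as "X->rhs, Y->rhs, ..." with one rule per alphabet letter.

  step 0 ⇒ step 1: CCAB ⇒ BB·BB·BC·AB
    A ↦ BC
    B ↦ AB
    C ↦ BB

A->BC, B->AB, C->BB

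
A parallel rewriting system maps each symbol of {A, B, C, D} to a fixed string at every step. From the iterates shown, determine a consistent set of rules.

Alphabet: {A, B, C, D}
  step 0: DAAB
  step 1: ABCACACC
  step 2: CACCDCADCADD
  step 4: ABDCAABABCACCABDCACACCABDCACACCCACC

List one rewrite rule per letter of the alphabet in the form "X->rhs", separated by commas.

  step 1 ⇒ step 2: ABCACACC ⇒ CA·CC·D·CA·D·CA·D·D
    A ↦ CA
    B ↦ CC
    C ↦ D
  step 0 ⇒ step 1: DAAB ⇒ AB·CA·CA·CC
    D ↦ AB

A->CA, B->CC, C->D, D->AB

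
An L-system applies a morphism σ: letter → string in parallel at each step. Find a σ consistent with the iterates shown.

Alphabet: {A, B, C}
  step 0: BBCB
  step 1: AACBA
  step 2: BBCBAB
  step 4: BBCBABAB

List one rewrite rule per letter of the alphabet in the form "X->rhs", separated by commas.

A->B, B->A, C->CB

  step 1 ⇒ step 2: AACBA ⇒ B·B·CB·A·B
    A ↦ B
    B ↦ A
    C ↦ CB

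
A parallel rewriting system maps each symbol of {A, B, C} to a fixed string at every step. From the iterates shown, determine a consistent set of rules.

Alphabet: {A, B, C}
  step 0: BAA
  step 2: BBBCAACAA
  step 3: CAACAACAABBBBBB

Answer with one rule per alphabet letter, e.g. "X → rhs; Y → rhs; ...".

  step 2 ⇒ step 3: BBBCAACAA ⇒ CAA·CAA·CAA·B·B·B·B·B·B
    A ↦ B
    B ↦ CAA
    C ↦ B

A->B, B->CAA, C->B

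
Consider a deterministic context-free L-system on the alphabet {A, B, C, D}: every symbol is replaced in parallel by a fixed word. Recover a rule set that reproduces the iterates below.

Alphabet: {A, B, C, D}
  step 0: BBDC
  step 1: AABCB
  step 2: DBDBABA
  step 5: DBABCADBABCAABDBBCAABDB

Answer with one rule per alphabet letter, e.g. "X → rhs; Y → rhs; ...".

A->DB, B->A, C->B, D->BC

  step 1 ⇒ step 2: AABCB ⇒ DB·DB·A·B·A
    A ↦ DB
    B ↦ A
    C ↦ B
  step 0 ⇒ step 1: BBDC ⇒ A·A·BC·B
    D ↦ BC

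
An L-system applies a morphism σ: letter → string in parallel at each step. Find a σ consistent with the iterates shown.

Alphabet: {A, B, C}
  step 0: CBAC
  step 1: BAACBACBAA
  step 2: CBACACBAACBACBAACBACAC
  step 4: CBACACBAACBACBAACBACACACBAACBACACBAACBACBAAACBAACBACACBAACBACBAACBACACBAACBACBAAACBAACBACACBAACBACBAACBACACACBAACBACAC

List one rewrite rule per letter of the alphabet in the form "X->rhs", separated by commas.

  step 1 ⇒ step 2: BAACBACBAA ⇒ CB·AC·AC·BAA·CB·AC·BAA·CB·AC·AC
    A ↦ AC
    B ↦ CB
    C ↦ BAA

A->AC, B->CB, C->BAA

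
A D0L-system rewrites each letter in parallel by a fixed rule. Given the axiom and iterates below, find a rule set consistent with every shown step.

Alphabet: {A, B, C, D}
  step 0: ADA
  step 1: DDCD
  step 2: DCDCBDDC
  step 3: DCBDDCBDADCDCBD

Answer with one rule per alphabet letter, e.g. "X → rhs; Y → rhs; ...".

  step 2 ⇒ step 3: DCDCBDDC ⇒ DC·BD·DC·BD·A·DC·DC·BD
    B ↦ A
    C ↦ BD
    D ↦ DC
  step 0 ⇒ step 1: ADA ⇒ D·DC·D
    A ↦ D

A->D, B->A, C->BD, D->DC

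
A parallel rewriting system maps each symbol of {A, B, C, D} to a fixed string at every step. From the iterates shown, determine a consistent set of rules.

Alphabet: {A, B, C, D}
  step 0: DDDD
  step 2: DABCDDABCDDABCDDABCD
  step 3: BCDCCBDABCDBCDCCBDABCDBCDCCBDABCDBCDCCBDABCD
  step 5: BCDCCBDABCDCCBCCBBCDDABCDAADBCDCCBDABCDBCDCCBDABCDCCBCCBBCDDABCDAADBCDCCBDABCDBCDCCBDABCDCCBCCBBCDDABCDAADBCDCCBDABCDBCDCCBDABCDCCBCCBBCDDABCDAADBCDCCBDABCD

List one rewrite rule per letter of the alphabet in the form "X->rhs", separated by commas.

  step 2 ⇒ step 3: DABCDDABCDDABCDDABCD ⇒ BCD·CCB·D·A·BCD·BCD·CCB·D·A·BCD·BCD·CCB·D·A·BCD·BCD·CCB·D·A·BCD
    A ↦ CCB
    B ↦ D
    C ↦ A
    D ↦ BCD

A->CCB, B->D, C->A, D->BCD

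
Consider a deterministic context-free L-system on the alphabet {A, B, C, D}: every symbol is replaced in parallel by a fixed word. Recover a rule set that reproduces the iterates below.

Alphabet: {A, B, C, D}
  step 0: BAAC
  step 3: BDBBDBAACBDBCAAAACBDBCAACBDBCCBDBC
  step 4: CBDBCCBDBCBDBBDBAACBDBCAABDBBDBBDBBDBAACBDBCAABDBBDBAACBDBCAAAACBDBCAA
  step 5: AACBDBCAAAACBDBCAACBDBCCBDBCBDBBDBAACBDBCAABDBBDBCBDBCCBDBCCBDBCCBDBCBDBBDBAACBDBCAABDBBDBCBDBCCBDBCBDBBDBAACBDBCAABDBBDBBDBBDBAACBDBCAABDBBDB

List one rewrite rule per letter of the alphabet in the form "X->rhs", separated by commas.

  step 4 ⇒ step 5: CBDBCCBDBCBDBBDBAACBDBCAABDBBDBBDBBDBAACBDBCAABDBBDBAACBDBCAAAACBDBCAA ⇒ AA·C·BDB·C·AA·AA·C·BDB·C·AA·C·BDB·C·C·BDB·C·BDB·BDB·AA·C·BDB·C·AA·BDB·BDB·C·BDB·C·C·BDB·C·C·BDB·C·C·BDB·C·BDB·BDB·AA·C·BDB·C·AA·BDB·BDB·C·BDB·C·C·BDB·C·BDB·BDB·AA·C·BDB·C·AA·BDB·BDB·BDB·BDB·AA·C·BDB·C·AA·BDB·BDB
    A ↦ BDB
    B ↦ C
    C ↦ AA
    D ↦ BDB

A->BDB, B->C, C->AA, D->BDB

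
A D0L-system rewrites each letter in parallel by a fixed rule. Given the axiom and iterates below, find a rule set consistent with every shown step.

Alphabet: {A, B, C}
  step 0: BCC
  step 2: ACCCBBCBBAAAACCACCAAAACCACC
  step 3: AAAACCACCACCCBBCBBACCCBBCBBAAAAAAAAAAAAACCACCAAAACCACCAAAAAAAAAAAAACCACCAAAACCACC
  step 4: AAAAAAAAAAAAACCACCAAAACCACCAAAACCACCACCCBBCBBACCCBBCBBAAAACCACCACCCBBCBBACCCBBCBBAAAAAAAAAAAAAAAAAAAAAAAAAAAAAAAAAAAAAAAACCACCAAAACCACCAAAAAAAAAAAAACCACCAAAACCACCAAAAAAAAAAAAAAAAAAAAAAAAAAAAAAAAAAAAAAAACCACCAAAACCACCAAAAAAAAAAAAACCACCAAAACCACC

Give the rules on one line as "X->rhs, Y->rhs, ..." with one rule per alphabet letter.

A->AAA, B->CBB, C->ACC

  step 3 ⇒ step 4: AAAACCACCACCCBBCBBACCCBBCBBAAAAAAAAAAAAACCACCAAAACCACCAAAAAAAAAAAAACCACCAAAACCACC ⇒ AAA·AAA·AAA·AAA·ACC·ACC·AAA·ACC·ACC·AAA·ACC·ACC·ACC·CBB·CBB·ACC·CBB·CBB·AAA·ACC·ACC·ACC·CBB·CBB·ACC·CBB·CBB·AAA·AAA·AAA·AAA·AAA·AAA·AAA·AAA·AAA·AAA·AAA·AAA·AAA·ACC·ACC·AAA·ACC·ACC·AAA·AAA·AAA·AAA·ACC·ACC·AAA·ACC·ACC·AAA·AAA·AAA·AAA·AAA·AAA·AAA·AAA·AAA·AAA·AAA·AAA·AAA·ACC·ACC·AAA·ACC·ACC·AAA·AAA·AAA·AAA·ACC·ACC·AAA·ACC·ACC
    A ↦ AAA
    B ↦ CBB
    C ↦ ACC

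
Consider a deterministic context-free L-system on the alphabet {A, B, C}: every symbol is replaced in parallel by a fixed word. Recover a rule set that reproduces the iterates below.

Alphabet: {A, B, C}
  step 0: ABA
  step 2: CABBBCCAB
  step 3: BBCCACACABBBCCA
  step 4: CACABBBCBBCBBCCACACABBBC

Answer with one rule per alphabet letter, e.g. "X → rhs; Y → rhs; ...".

  step 3 ⇒ step 4: BBCCACACABBBCCA ⇒ CA·CA·B·B·BC·B·BC·B·BC·CA·CA·CA·B·B·BC
    A ↦ BC
    B ↦ CA
    C ↦ B

A->BC, B->CA, C->B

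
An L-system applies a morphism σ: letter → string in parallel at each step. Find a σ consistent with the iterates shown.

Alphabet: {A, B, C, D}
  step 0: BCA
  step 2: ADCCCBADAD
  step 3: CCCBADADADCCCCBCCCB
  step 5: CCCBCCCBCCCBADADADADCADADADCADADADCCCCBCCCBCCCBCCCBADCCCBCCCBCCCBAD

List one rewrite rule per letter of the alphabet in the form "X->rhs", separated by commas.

A->CC, B->C, C->AD, D->CB

  step 2 ⇒ step 3: ADCCCBADAD ⇒ CC·CB·AD·AD·AD·C·CC·CB·CC·CB
    A ↦ CC
    B ↦ C
    C ↦ AD
    D ↦ CB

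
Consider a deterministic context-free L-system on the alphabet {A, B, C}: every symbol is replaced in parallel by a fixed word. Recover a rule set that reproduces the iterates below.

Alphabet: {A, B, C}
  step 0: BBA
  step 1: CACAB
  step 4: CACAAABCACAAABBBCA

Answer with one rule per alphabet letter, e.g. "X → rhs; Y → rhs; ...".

A->B, B->CA, C->AA

  step 0 ⇒ step 1: BBA ⇒ CA·CA·B
    A ↦ B
    B ↦ CA
    C ↦ AA  (constrained at step 1)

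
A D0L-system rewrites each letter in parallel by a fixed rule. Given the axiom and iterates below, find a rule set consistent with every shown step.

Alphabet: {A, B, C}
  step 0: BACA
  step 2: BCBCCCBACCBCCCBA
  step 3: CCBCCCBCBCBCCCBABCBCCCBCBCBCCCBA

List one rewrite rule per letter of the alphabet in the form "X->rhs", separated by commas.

A->BA, B->CC, C->BC

  step 2 ⇒ step 3: BCBCCCBACCBCCCBA ⇒ CC·BC·CC·BC·BC·BC·CC·BA·BC·BC·CC·BC·BC·BC·CC·BA
    A ↦ BA
    B ↦ CC
    C ↦ BC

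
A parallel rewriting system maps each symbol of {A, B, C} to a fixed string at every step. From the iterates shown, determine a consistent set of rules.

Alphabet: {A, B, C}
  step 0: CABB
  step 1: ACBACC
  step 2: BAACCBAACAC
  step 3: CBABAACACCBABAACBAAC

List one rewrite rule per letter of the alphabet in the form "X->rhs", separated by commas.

  step 2 ⇒ step 3: BAACCBAACAC ⇒ C·BA·BA·AC·AC·C·BA·BA·AC·BA·AC
    A ↦ BA
    B ↦ C
    C ↦ AC

A->BA, B->C, C->AC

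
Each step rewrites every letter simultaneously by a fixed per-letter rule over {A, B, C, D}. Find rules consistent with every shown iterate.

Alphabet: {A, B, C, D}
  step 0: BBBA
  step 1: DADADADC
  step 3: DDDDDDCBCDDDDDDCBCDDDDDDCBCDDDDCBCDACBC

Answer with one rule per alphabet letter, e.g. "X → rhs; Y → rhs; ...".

A->DC, B->DA, C->CBC, D->DD

  step 0 ⇒ step 1: BBBA ⇒ DA·DA·DA·DC
    A ↦ DC
    B ↦ DA
    C ↦ CBC  (constrained at step 1)
    D ↦ DD  (constrained at step 1)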